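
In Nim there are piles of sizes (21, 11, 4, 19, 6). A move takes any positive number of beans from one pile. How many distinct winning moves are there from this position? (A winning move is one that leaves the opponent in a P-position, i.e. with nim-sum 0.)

Nim-sum: 21 ⊕ 11 ⊕ 4 ⊕ 19 ⊕ 6 = 15.
The overall nim-sum is X = 15. A pile of size p has a winning move iff p XOR X < p (reduce it to p XOR X).
  21: 21 XOR 15 = 26 ≥ 21 — no move.
  11: 11 XOR 15 = 4 < 11 — winning move (to 4).
  4: 4 XOR 15 = 11 ≥ 4 — no move.
  19: 19 XOR 15 = 28 ≥ 19 — no move.
  6: 6 XOR 15 = 9 ≥ 6 — no move.
That gives 1 winning move.

1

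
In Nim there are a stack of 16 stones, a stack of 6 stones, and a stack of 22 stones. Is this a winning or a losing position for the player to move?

Losing position

Nim-sum: 16 XOR 6 XOR 22 = 0.
The nim-sum is 0, so this is a P-position: the player to move is in a losing position under optimal play.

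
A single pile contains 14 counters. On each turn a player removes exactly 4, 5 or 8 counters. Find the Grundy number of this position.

0

Grundy values for subtraction set {4, 5, 8}:
k:     0  1  2  3  4  5  6  7  8  9 10 11 12 13 14
g(k):  0  0  0  0  1  1  1  1  2  2  2  2  0  0  0
So g(14) = 0.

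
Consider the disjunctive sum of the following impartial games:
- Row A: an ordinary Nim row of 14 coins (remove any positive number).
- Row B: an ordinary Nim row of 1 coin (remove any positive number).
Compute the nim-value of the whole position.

15

Row A is a plain Nim row of size 14, so its Grundy value is 14.
Row B is a plain Nim row of size 1, so its Grundy value is 1.
The value of a disjunctive sum is the nim-sum of the parts.
Combined value = 14 ⊕ 1 = 15.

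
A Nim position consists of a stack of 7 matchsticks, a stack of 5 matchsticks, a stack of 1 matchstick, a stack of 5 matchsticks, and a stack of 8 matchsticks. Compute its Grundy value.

14

Nim-sum: 7 XOR 5 XOR 1 XOR 5 XOR 8 = 14.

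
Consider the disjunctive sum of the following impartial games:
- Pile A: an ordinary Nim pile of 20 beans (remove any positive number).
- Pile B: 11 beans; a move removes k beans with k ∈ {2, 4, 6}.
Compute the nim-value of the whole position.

Pile A is a plain Nim pile of size 20, so its Grundy value is 20.
Build the Grundy sequence for pile B with g(k) = mex{g(k−s) : s ∈ {2, 4, 6}, s ≤ k}:
k:     0  1  2  3  4  5  6  7  8  9 10 11
g(k):  0  0  1  1  2  2  3  3  0  0  1  1
So g(11) = 1.
By the Sprague-Grundy theorem, the Grundy value of a sum of independent games is the XOR of the component values.
Combined value = 20 XOR 1 = 21.

21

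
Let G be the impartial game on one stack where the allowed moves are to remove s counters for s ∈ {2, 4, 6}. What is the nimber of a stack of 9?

Build the Grundy sequence with g(k) = mex{g(k−s) : s ∈ {2, 4, 6}, s ≤ k}:
k:     0  1  2  3  4  5  6  7  8  9
g(k):  0  0  1  1  2  2  3  3  0  0
So g(9) = 0.

0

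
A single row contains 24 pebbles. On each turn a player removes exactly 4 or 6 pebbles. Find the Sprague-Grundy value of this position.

Grundy values for subtraction set {4, 6}:
k:     0  1  2  3  4  5  6  7  8  9 10 11 12 13 14 15 16 17 18 19 20 21 22 23 24
g(k):  0  0  0  0  1  1  1  1  2  2  0  0  0  0  1  1  1  1  2  2  0  0  0  0  1
So g(24) = 1.

1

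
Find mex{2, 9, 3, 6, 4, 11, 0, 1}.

The values 0, 1, 2, 3, 4 are all present; 5 is the first non-negative integer missing from the set.

5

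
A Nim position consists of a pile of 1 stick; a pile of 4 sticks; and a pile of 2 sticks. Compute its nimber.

7

Nim-sum: 1 ⊕ 4 ⊕ 2 = 7.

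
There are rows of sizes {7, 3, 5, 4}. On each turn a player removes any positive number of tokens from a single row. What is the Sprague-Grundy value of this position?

Nim-sum: 7 ^ 3 ^ 5 ^ 4 = 5.

5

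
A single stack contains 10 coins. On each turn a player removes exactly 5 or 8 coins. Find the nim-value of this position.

Build the Grundy sequence with g(k) = mex{g(k−s) : s ∈ {5, 8}, s ≤ k}:
k:     0  1  2  3  4  5  6  7  8  9 10
g(k):  0  0  0  0  0  1  1  1  1  1  2
So g(10) = 2.

2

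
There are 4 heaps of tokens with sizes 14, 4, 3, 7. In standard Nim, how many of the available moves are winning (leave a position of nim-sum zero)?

1

Compute the nim-sum pairwise:
14 ^ 4 = 10
10 ^ 3 = 9
9 ^ 7 = 14
The overall nim-sum is X = 14. A heap of size p has a winning move iff p XOR X < p (reduce it to p XOR X).
  14: 14 XOR 14 = 0 < 14 — winning move (to 0).
  4: 4 XOR 14 = 10 ≥ 4 — no move.
  3: 3 XOR 14 = 13 ≥ 3 — no move.
  7: 7 XOR 14 = 9 ≥ 7 — no move.
That gives 1 winning move.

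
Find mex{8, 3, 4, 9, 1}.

0 is not in the set, so the mex is 0.

0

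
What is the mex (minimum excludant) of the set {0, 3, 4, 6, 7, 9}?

0 is in the set but 1 is not, so the mex is 1.

1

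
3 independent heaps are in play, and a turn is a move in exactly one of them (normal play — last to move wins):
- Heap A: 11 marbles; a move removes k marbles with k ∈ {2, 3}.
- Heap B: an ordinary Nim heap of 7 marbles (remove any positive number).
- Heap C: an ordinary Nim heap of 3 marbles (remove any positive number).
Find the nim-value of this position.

4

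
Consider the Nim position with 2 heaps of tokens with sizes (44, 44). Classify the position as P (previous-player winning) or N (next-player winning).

P-position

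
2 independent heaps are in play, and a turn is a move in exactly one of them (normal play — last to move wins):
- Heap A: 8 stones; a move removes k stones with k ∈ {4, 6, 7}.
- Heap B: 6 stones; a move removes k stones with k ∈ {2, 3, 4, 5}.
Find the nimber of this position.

1

Grundy values for heap A (subtraction set {4, 6, 7}):
g(0) = mex{} = 0
g(1) = mex{} = 0
g(2) = mex{} = 0
g(3) = mex{} = 0
g(4) = mex{0} = 1
g(5) = mex{0} = 1
g(6) = mex{0} = 1
g(7) = mex{0} = 1
g(8) = mex{0,1} = 2
So g(8) = 2.
For heap B, compute g(0), g(1), … with moves {2, 3, 4, 5}:
k:     0  1  2  3  4  5  6
g(k):  0  0  1  1  2  2  3
So g(6) = 3.
By the Sprague-Grundy theorem, the Grundy value of a sum of independent games is the XOR of the component values.
Combined value = 2 XOR 3 = 1.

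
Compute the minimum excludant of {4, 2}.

0 is not in the set, so the mex is 0.

0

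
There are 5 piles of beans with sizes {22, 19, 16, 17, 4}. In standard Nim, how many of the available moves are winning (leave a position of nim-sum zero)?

0

Compute the nim-sum pairwise:
22 ⊕ 19 = 5
5 ⊕ 16 = 21
21 ⊕ 17 = 4
4 ⊕ 4 = 0
The nim-sum is already 0, so every move leaves a nonzero nim-sum — there are no winning moves.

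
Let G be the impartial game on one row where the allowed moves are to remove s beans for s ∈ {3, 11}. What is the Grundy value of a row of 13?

Compute g(0), g(1), … for moves {3, 11}:
g(0) = mex{} = 0
g(1) = mex{} = 0
g(2) = mex{} = 0
g(3) = mex{0} = 1
g(4) = mex{0} = 1
g(5) = mex{0} = 1
g(6) = mex{1} = 0
g(7) = mex{1} = 0
g(8) = mex{1} = 0
g(9) = mex{0} = 1
g(10) = mex{0} = 1
g(11) = mex{0} = 1
g(12) = mex{0,1} = 2
g(13) = mex{0,1} = 2
So g(13) = 2.

2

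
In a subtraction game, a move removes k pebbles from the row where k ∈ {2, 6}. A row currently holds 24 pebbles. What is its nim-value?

0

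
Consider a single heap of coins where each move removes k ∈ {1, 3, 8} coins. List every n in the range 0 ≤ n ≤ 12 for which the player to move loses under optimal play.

Compute g(0), g(1), … for moves {1, 3, 8}:
k:     0  1  2  3  4  5  6  7  8  9 10 11 12
g(k):  0  1  0  1  0  1  0  1  2  3  2  0  1
The P-positions (g = 0) in 0..12 are 0, 2, 4, 6, 11.

0, 2, 4, 6, 11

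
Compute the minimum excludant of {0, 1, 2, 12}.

3

The values 0, 1, 2 are all present; 3 is the first non-negative integer missing from the set.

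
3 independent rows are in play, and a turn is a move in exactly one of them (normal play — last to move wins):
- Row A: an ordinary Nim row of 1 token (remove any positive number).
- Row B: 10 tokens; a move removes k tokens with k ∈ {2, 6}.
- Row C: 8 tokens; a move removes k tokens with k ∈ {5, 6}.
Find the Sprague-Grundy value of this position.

1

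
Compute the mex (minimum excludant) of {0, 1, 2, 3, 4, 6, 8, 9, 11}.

5

The values 0, 1, 2, 3, 4 are all present; 5 is the first non-negative integer missing from the set.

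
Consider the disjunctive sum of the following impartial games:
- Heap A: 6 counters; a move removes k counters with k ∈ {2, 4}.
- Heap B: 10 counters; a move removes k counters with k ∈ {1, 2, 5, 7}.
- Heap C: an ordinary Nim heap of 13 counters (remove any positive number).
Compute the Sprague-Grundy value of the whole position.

12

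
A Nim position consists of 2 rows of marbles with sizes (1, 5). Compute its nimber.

4

Nim-sum: 1 ^ 5 = 4.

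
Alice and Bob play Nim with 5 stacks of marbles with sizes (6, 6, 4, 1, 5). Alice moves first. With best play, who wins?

Bob wins

Bitwise XOR of the heap sizes:
  110  (6)
  110  (6)
  100  (4)
  001  (1)
  101  (5)
  ---
  000  (0)
The nim-sum is 0, so this is a P-position: the player to move is in a losing position under optimal play; Alice is about to move from it and so loses — Bob wins.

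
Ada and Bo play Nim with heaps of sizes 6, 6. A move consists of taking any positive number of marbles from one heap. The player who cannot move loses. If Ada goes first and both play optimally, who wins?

Bo wins

Compute the nim-sum pairwise:
6 XOR 6 = 0
The nim-sum is 0, so this is a P-position: the player to move is in a losing position under optimal play; Ada is about to move from it and so loses — Bo wins.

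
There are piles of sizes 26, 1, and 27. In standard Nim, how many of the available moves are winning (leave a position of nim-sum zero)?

0

Compute the nim-sum pairwise:
26 ^ 1 = 27
27 ^ 27 = 0
The nim-sum is already 0, so every move leaves a nonzero nim-sum — there are no winning moves.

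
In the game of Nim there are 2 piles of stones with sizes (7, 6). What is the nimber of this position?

Nim-sum: 7 ^ 6 = 1.

1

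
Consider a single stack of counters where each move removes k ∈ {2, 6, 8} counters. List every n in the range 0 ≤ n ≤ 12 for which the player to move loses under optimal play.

0, 1, 4, 5

Compute g(0), g(1), … for moves {2, 6, 8}:
k:     0  1  2  3  4  5  6  7  8  9 10 11 12
g(k):  0  0  1  1  0  0  1  1  2  2  3  3  2
The P-positions (g = 0) in 0..12 are 0, 1, 4, 5.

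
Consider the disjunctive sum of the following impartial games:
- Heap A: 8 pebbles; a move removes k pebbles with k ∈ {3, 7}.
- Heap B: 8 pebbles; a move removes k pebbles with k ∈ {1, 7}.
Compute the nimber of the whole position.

2

For heap A, compute g(0), g(1), … with moves {3, 7}:
g(0) = mex{} = 0
g(1) = mex{} = 0
g(2) = mex{} = 0
g(3) = mex{0} = 1
g(4) = mex{0} = 1
g(5) = mex{0} = 1
g(6) = mex{1} = 0
g(7) = mex{0,1} = 2
g(8) = mex{0,1} = 2
So g(8) = 2.
Build the Grundy sequence for heap B with g(k) = mex{g(k−s) : s ∈ {1, 7}, s ≤ k}:
k:     0  1  2  3  4  5  6  7  8
g(k):  0  1  0  1  0  1  0  1  0
So g(8) = 0.
The value of a disjunctive sum is the nim-sum of the parts.
Combined value = 2 XOR 0 = 2.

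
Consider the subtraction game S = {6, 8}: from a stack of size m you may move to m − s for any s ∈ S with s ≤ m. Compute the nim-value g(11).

Grundy values for subtraction set {6, 8}:
k:     0  1  2  3  4  5  6  7  8  9 10 11
g(k):  0  0  0  0  0  0  1  1  1  1  1  1
So g(11) = 1.

1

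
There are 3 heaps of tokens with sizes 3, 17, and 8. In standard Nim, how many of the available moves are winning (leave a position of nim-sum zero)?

1

Compute the nim-sum pairwise:
3 XOR 17 = 18
18 XOR 8 = 26
The overall nim-sum is X = 26. A heap of size p has a winning move iff p XOR X < p (reduce it to p XOR X).
  3: 3 XOR 26 = 25 ≥ 3 — no move.
  17: 17 XOR 26 = 11 < 17 — winning move (to 11).
  8: 8 XOR 26 = 18 ≥ 8 — no move.
That gives 1 winning move.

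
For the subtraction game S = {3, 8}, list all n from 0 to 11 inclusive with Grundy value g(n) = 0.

0, 1, 2, 6, 7, 11

Compute g(0), g(1), … for moves {3, 8}:
k:     0  1  2  3  4  5  6  7  8  9 10 11
g(k):  0  0  0  1  1  1  0  0  2  1  1  0
The P-positions (g = 0) in 0..11 are 0, 1, 2, 6, 7, 11.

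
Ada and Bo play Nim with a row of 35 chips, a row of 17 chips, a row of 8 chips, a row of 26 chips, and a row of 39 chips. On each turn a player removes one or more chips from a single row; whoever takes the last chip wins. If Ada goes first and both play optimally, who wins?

Nim-sum: 35 XOR 17 XOR 8 XOR 26 XOR 39 = 7.
The nim-sum is 7 ≠ 0, so this is an N-position: the player to move can win; Ada has a winning move.

Ada wins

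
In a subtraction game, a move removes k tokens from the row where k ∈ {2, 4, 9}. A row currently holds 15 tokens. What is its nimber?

1

Build the Grundy sequence with g(k) = mex{g(k−s) : s ∈ {2, 4, 9}, s ≤ k}:
k:     0  1  2  3  4  5  6  7  8  9 10 11 12 13 14 15
g(k):  0  0  1  1  2  2  0  0  1  1  2  2  0  0  1  1
So g(15) = 1.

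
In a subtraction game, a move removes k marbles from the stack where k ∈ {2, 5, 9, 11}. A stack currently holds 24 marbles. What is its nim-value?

0

Compute g(0), g(1), … for moves {2, 5, 9, 11}:
k:     0  1  2  3  4  5  6  7  8  9 10 11 12 13 14 15 16 17 18 19 20 21 22 23 24
g(k):  0  0  1  1  0  2  1  0  0  1  1  2  2  3  0  2  1  3  2  2  0  0  1  1  0
So g(24) = 0.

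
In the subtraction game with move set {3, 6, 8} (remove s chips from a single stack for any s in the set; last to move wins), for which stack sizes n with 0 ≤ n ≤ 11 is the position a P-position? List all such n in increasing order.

0, 1, 2, 11

Compute g(0), g(1), … for moves {3, 6, 8}:
g(0) = mex{} = 0
g(1) = mex{} = 0
g(2) = mex{} = 0
g(3) = mex{0} = 1
g(4) = mex{0} = 1
g(5) = mex{0} = 1
g(6) = mex{0,1} = 2
g(7) = mex{0,1} = 2
g(8) = mex{0,1} = 2
g(9) = mex{0,1,2} = 3
g(10) = mex{0,1,2} = 3
g(11) = mex{1,2} = 0
The P-positions (g = 0) in 0..11 are 0, 1, 2, 11.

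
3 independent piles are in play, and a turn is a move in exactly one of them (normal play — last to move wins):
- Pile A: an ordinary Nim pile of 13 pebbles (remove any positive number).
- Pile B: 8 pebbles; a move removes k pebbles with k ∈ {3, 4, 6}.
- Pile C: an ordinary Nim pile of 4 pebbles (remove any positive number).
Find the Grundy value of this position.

11

Pile A is a plain Nim pile of size 13, so its Grundy value is 13.
For pile B, compute g(0), g(1), … with moves {3, 4, 6}:
k:     0  1  2  3  4  5  6  7  8
g(k):  0  0  0  1  1  1  2  2  2
So g(8) = 2.
Pile C is a plain Nim pile of size 4, so its Grundy value is 4.
The value of a disjunctive sum is the nim-sum of the parts.
Combined value = 13 XOR 2 XOR 4 = 11.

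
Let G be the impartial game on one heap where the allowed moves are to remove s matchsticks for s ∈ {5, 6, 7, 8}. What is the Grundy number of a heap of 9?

1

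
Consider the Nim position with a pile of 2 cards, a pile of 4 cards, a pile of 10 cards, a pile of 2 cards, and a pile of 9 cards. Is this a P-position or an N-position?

N-position

Compute the nim-sum pairwise:
2 XOR 4 = 6
6 XOR 10 = 12
12 XOR 2 = 14
14 XOR 9 = 7
The nim-sum is 7 ≠ 0, so this is an N-position: the player to move can win.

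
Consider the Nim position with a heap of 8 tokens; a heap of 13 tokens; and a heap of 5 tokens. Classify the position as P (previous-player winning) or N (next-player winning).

P-position

Compute the nim-sum pairwise:
8 ⊕ 13 = 5
5 ⊕ 5 = 0
The nim-sum is 0, so this is a P-position: the player to move is in a losing position under optimal play.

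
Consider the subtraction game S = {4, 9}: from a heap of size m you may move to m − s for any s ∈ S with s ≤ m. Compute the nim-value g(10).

2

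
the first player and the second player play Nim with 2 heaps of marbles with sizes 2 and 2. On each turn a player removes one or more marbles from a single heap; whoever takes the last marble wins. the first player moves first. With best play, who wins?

In binary:
  10  (2)
  10  (2)
  --
  00  (0)
The nim-sum is 0, so this is a P-position: the player to move is in a losing position under optimal play; the first player is about to move from it and so loses — the second player wins.

the second player wins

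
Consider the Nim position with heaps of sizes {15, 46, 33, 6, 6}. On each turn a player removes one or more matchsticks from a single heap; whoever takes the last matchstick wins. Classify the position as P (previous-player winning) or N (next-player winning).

P-position

Write each in binary and XOR column by column:
  001111  (15)
  101110  (46)
  100001  (33)
  000110  (6)
  000110  (6)
  ------
  000000  (0)
The nim-sum is 0, so this is a P-position: the player to move is in a losing position under optimal play.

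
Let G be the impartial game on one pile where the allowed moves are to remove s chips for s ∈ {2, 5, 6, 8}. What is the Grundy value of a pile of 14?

Grundy values for subtraction set {2, 5, 6, 8}:
g(0) = mex{} = 0
g(1) = mex{} = 0
g(2) = mex{0} = 1
g(3) = mex{0} = 1
g(4) = mex{1} = 0
g(5) = mex{0,1} = 2
g(6) = mex{0} = 1
g(7) = mex{0,1,2} = 3
g(8) = mex{0,1} = 2
g(9) = mex{0,1,3} = 2
g(10) = mex{0,1,2} = 3
g(11) = mex{1,2} = 0
g(12) = mex{0,1,3} = 2
g(13) = mex{0,2,3} = 1
g(14) = mex{1,2} = 0
So g(14) = 0.

0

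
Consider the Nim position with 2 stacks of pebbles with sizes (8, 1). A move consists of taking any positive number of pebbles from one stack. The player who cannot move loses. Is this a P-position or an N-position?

N-position

Compute the nim-sum pairwise:
8 XOR 1 = 9
The nim-sum is 9 ≠ 0, so this is an N-position: the player to move can win.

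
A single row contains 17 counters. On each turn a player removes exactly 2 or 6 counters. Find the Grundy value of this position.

0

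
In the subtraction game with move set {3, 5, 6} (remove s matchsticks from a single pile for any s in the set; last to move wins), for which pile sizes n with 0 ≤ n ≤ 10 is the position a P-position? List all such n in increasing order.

0, 1, 2, 9, 10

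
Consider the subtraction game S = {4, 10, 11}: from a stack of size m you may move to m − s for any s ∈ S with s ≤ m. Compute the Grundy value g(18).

2

Grundy values for subtraction set {4, 10, 11}:
k:     0  1  2  3  4  5  6  7  8  9 10 11 12 13 14 15 16 17 18
g(k):  0  0  0  0  1  1  1  1  0  0  2  2  1  1  3  0  0  0  2
So g(18) = 2.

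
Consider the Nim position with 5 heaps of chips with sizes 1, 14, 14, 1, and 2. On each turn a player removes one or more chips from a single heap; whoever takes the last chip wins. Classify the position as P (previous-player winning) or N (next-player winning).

N-position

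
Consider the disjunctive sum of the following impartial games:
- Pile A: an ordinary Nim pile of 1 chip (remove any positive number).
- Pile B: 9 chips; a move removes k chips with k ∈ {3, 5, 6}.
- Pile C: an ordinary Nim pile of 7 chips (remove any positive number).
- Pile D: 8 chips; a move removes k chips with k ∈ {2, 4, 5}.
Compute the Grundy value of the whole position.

Pile A is a plain Nim pile of size 1, so its Grundy value is 1.
Grundy values for pile B (subtraction set {3, 5, 6}):
g(0) = mex{} = 0
g(1) = mex{} = 0
g(2) = mex{} = 0
g(3) = mex{0} = 1
g(4) = mex{0} = 1
g(5) = mex{0} = 1
g(6) = mex{0,1} = 2
g(7) = mex{0,1} = 2
g(8) = mex{0,1} = 2
g(9) = mex{1,2} = 0
So g(9) = 0.
Pile C is a plain Nim pile of size 7, so its Grundy value is 7.
Grundy values for pile D (subtraction set {2, 4, 5}):
g(0) = mex{} = 0
g(1) = mex{} = 0
g(2) = mex{0} = 1
g(3) = mex{0} = 1
g(4) = mex{0,1} = 2
g(5) = mex{0,1} = 2
g(6) = mex{0,1,2} = 3
g(7) = mex{1,2} = 0
g(8) = mex{1,2,3} = 0
So g(8) = 0.
By the Sprague-Grundy theorem, the Grundy value of a sum of independent games is the XOR of the component values.
Combined value = 1 ⊕ 0 ⊕ 7 ⊕ 0 = 6.

6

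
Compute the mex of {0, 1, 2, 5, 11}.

3

The values 0, 1, 2 are all present; 3 is the first non-negative integer missing from the set.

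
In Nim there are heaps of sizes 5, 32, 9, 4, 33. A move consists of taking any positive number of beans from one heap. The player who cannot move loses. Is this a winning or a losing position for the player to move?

Compute the nim-sum pairwise:
5 ⊕ 32 = 37
37 ⊕ 9 = 44
44 ⊕ 4 = 40
40 ⊕ 33 = 9
The nim-sum is 9 ≠ 0, so this is an N-position: the player to move can win.

Winning position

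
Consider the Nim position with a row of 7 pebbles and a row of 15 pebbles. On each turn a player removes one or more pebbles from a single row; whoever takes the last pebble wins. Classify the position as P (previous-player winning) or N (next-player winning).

N-position

Compute the nim-sum pairwise:
7 XOR 15 = 8
The nim-sum is 8 ≠ 0, so this is an N-position: the player to move can win.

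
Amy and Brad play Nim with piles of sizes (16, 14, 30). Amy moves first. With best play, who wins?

Bitwise XOR of the heap sizes:
  10000  (16)
  01110  (14)
  11110  (30)
  -----
  00000  (0)
The nim-sum is 0, so this is a P-position: the player to move is in a losing position under optimal play; Amy is about to move from it and so loses — Brad wins.

Brad wins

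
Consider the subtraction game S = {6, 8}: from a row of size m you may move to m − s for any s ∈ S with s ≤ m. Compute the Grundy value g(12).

Compute g(0), g(1), … for moves {6, 8}:
k:     0  1  2  3  4  5  6  7  8  9 10 11 12
g(k):  0  0  0  0  0  0  1  1  1  1  1  1  2
So g(12) = 2.

2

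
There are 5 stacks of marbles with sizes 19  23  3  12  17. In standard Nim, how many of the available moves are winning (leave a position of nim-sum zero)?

Write each in binary and XOR column by column:
  10011  (19)
  10111  (23)
  00011  (3)
  01100  (12)
  10001  (17)
  -----
  11010  (26)
The overall nim-sum is X = 26. A stack of size p has a winning move iff p XOR X < p (reduce it to p XOR X).
  19: 19 XOR 26 = 9 < 19 — winning move (to 9).
  23: 23 XOR 26 = 13 < 23 — winning move (to 13).
  3: 3 XOR 26 = 25 ≥ 3 — no move.
  12: 12 XOR 26 = 22 ≥ 12 — no move.
  17: 17 XOR 26 = 11 < 17 — winning move (to 11).
That gives 3 winning moves.

3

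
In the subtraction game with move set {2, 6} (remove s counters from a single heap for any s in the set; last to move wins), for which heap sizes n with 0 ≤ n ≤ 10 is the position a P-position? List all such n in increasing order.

0, 1, 4, 5, 8, 9

Compute g(0), g(1), … for moves {2, 6}:
g(0) = mex{} = 0
g(1) = mex{} = 0
g(2) = mex{0} = 1
g(3) = mex{0} = 1
g(4) = mex{1} = 0
g(5) = mex{1} = 0
g(6) = mex{0} = 1
g(7) = mex{0} = 1
g(8) = mex{1} = 0
g(9) = mex{1} = 0
g(10) = mex{0} = 1
The P-positions (g = 0) in 0..10 are 0, 1, 4, 5, 8, 9.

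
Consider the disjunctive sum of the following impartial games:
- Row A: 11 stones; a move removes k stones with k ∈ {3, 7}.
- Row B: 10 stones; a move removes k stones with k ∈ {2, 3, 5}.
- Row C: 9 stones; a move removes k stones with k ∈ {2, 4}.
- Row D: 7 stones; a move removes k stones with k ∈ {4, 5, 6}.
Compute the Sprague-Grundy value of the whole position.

Grundy values for row A (subtraction set {3, 7}):
k:     0  1  2  3  4  5  6  7  8  9 10 11
g(k):  0  0  0  1  1  1  0  2  2  1  0  0
So g(11) = 0.
Build the Grundy sequence for row B with g(k) = mex{g(k−s) : s ∈ {2, 3, 5}, s ≤ k}:
g(0) = mex{} = 0
g(1) = mex{} = 0
g(2) = mex{0} = 1
g(3) = mex{0} = 1
g(4) = mex{0,1} = 2
g(5) = mex{0,1} = 2
g(6) = mex{0,1,2} = 3
g(7) = mex{1,2} = 0
g(8) = mex{1,2,3} = 0
g(9) = mex{0,2,3} = 1
g(10) = mex{0,2} = 1
So g(10) = 1.
Build the Grundy sequence for row C with g(k) = mex{g(k−s) : s ∈ {2, 4}, s ≤ k}:
k:     0  1  2  3  4  5  6  7  8  9
g(k):  0  0  1  1  2  2  0  0  1  1
So g(9) = 1.
Build the Grundy sequence for row D with g(k) = mex{g(k−s) : s ∈ {4, 5, 6}, s ≤ k}:
g(0) = mex{} = 0
g(1) = mex{} = 0
g(2) = mex{} = 0
g(3) = mex{} = 0
g(4) = mex{0} = 1
g(5) = mex{0} = 1
g(6) = mex{0} = 1
g(7) = mex{0} = 1
So g(7) = 1.
By the Sprague-Grundy theorem, the Grundy value of a sum of independent games is the XOR of the component values.
Combined value = 0 ⊕ 1 ⊕ 1 ⊕ 1 = 1.

1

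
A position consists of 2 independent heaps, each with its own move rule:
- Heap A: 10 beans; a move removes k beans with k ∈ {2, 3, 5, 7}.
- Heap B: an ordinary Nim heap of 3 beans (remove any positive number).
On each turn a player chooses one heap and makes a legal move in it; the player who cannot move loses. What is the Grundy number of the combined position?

For heap A, compute g(0), g(1), … with moves {2, 3, 5, 7}:
g(0) = mex{} = 0
g(1) = mex{} = 0
g(2) = mex{0} = 1
g(3) = mex{0} = 1
g(4) = mex{0,1} = 2
g(5) = mex{0,1} = 2
g(6) = mex{0,1,2} = 3
g(7) = mex{0,1,2} = 3
g(8) = mex{0,1,2,3} = 4
g(9) = mex{1,2,3} = 0
g(10) = mex{1,2,3,4} = 0
So g(10) = 0.
Heap B is a plain Nim heap of size 3, so its Grundy value is 3.
The value of a disjunctive sum is the nim-sum of the parts.
Combined value = 0 ⊕ 3 = 3.

3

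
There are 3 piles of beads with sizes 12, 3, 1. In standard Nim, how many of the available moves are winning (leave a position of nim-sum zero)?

Compute the nim-sum pairwise:
12 ^ 3 = 15
15 ^ 1 = 14
The overall nim-sum is X = 14. A pile of size p has a winning move iff p XOR X < p (reduce it to p XOR X).
  12: 12 XOR 14 = 2 < 12 — winning move (to 2).
  3: 3 XOR 14 = 13 ≥ 3 — no move.
  1: 1 XOR 14 = 15 ≥ 1 — no move.
That gives 1 winning move.

1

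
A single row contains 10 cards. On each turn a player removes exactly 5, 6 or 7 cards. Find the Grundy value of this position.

Grundy values for subtraction set {5, 6, 7}:
k:     0  1  2  3  4  5  6  7  8  9 10
g(k):  0  0  0  0  0  1  1  1  1  1  2
So g(10) = 2.

2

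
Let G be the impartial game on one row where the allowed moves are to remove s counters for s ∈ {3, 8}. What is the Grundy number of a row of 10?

1

Build the Grundy sequence with g(k) = mex{g(k−s) : s ∈ {3, 8}, s ≤ k}:
k:     0  1  2  3  4  5  6  7  8  9 10
g(k):  0  0  0  1  1  1  0  0  2  1  1
So g(10) = 1.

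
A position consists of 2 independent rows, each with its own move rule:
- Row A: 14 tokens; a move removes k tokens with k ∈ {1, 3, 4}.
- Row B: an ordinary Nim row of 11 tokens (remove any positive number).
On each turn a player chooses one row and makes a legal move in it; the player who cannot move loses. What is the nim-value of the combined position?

11

Build the Grundy sequence for row A with g(k) = mex{g(k−s) : s ∈ {1, 3, 4}, s ≤ k}:
g(0) = mex{} = 0
g(1) = mex{0} = 1
g(2) = mex{1} = 0
g(3) = mex{0} = 1
g(4) = mex{0,1} = 2
g(5) = mex{0,1,2} = 3
g(6) = mex{0,1,3} = 2
g(7) = mex{1,2} = 0
g(8) = mex{0,2,3} = 1
g(9) = mex{1,2,3} = 0
g(10) = mex{0,2} = 1
g(11) = mex{0,1} = 2
g(12) = mex{0,1,2} = 3
g(13) = mex{0,1,3} = 2
g(14) = mex{1,2} = 0
So g(14) = 0.
Row B is a plain Nim row of size 11, so its Grundy value is 11.
The value of a disjunctive sum is the nim-sum of the parts.
Combined value = 0 ⊕ 11 = 11.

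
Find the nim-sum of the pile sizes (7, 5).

2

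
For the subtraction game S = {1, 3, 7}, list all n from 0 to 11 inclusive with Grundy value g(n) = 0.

Grundy values for subtraction set {1, 3, 7}:
g(0) = mex{} = 0
g(1) = mex{0} = 1
g(2) = mex{1} = 0
g(3) = mex{0} = 1
g(4) = mex{1} = 0
g(5) = mex{0} = 1
g(6) = mex{1} = 0
g(7) = mex{0} = 1
g(8) = mex{1} = 0
g(9) = mex{0} = 1
g(10) = mex{1} = 0
g(11) = mex{0} = 1
The P-positions (g = 0) in 0..11 are 0, 2, 4, 6, 8, 10.

0, 2, 4, 6, 8, 10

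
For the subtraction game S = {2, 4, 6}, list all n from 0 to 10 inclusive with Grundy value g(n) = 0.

0, 1, 8, 9

Compute g(0), g(1), … for moves {2, 4, 6}:
g(0) = mex{} = 0
g(1) = mex{} = 0
g(2) = mex{0} = 1
g(3) = mex{0} = 1
g(4) = mex{0,1} = 2
g(5) = mex{0,1} = 2
g(6) = mex{0,1,2} = 3
g(7) = mex{0,1,2} = 3
g(8) = mex{1,2,3} = 0
g(9) = mex{1,2,3} = 0
g(10) = mex{0,2,3} = 1
The P-positions (g = 0) in 0..10 are 0, 1, 8, 9.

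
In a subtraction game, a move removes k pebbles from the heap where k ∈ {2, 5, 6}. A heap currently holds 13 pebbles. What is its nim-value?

1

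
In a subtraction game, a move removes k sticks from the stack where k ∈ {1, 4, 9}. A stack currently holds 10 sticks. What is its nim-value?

0

Build the Grundy sequence with g(k) = mex{g(k−s) : s ∈ {1, 4, 9}, s ≤ k}:
k:     0  1  2  3  4  5  6  7  8  9 10
g(k):  0  1  0  1  2  0  1  0  1  2  0
So g(10) = 0.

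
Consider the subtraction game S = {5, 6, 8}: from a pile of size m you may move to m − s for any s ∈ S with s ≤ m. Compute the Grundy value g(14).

Compute g(0), g(1), … for moves {5, 6, 8}:
k:     0  1  2  3  4  5  6  7  8  9 10 11 12 13 14
g(k):  0  0  0  0  0  1  1  1  1  1  2  2  2  0  0
So g(14) = 0.

0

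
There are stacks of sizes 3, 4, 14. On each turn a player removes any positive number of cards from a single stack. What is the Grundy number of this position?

Bitwise XOR of the heap sizes:
  0011  (3)
  0100  (4)
  1110  (14)
  ----
  1001  (9)

9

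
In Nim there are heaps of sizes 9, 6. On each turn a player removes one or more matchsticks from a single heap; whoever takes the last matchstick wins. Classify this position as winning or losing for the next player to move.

Winning position

Compute the nim-sum pairwise:
9 ^ 6 = 15
The nim-sum is 15 ≠ 0, so this is an N-position: the player to move can win.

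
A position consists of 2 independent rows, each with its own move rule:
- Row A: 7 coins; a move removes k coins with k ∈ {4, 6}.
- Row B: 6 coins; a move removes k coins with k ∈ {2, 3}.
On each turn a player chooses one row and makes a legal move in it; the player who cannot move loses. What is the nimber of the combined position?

For row A, compute g(0), g(1), … with moves {4, 6}:
g(0) = mex{} = 0
g(1) = mex{} = 0
g(2) = mex{} = 0
g(3) = mex{} = 0
g(4) = mex{0} = 1
g(5) = mex{0} = 1
g(6) = mex{0} = 1
g(7) = mex{0} = 1
So g(7) = 1.
For row B, compute g(0), g(1), … with moves {2, 3}:
g(0) = mex{} = 0
g(1) = mex{} = 0
g(2) = mex{0} = 1
g(3) = mex{0} = 1
g(4) = mex{0,1} = 2
g(5) = mex{1} = 0
g(6) = mex{1,2} = 0
So g(6) = 0.
The value of a disjunctive sum is the nim-sum of the parts.
Combined value = 1 ⊕ 0 = 1.

1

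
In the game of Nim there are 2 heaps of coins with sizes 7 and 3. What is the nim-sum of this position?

4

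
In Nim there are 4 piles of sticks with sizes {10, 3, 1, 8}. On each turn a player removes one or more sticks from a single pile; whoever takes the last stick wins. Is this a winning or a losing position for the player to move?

Losing position

Nim-sum: 10 XOR 3 XOR 1 XOR 8 = 0.
The nim-sum is 0, so this is a P-position: the player to move is in a losing position under optimal play.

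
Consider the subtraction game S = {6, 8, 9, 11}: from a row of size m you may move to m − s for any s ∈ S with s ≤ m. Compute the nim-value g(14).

2

Grundy values for subtraction set {6, 8, 9, 11}:
g(0) = mex{} = 0
g(1) = mex{} = 0
g(2) = mex{} = 0
g(3) = mex{} = 0
g(4) = mex{} = 0
g(5) = mex{} = 0
g(6) = mex{0} = 1
g(7) = mex{0} = 1
g(8) = mex{0} = 1
g(9) = mex{0} = 1
g(10) = mex{0} = 1
g(11) = mex{0} = 1
g(12) = mex{0,1} = 2
g(13) = mex{0,1} = 2
g(14) = mex{0,1} = 2
So g(14) = 2.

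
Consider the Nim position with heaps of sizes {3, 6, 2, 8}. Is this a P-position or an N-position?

N-position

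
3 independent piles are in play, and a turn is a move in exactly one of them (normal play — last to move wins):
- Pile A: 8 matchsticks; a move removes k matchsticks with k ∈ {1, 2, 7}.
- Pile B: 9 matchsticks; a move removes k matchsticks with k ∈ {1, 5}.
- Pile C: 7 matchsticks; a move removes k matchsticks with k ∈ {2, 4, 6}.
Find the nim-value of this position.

0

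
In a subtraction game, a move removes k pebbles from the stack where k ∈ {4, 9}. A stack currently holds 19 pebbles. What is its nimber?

Build the Grundy sequence with g(k) = mex{g(k−s) : s ∈ {4, 9}, s ≤ k}:
k:     0  1  2  3  4  5  6  7  8  9 10 11 12 13 14 15 16 17 18 19
g(k):  0  0  0  0  1  1  1  1  0  2  2  2  1  0  0  0  0  1  1  1
So g(19) = 1.

1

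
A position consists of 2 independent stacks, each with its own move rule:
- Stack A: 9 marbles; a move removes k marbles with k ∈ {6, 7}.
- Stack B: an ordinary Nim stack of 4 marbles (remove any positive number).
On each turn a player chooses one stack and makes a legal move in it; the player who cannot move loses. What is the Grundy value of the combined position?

Build the Grundy sequence for stack A with g(k) = mex{g(k−s) : s ∈ {6, 7}, s ≤ k}:
k:     0  1  2  3  4  5  6  7  8  9
g(k):  0  0  0  0  0  0  1  1  1  1
So g(9) = 1.
Stack B is a plain Nim stack of size 4, so its Grundy value is 4.
The value of a disjunctive sum is the nim-sum of the parts.
Combined value = 1 ⊕ 4 = 5.

5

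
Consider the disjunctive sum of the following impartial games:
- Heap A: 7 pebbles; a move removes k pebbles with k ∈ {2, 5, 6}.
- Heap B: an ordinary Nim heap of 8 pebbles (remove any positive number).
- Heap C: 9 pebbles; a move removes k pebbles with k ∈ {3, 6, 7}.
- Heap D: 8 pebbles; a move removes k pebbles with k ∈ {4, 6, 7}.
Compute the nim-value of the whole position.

10

Grundy values for heap A (subtraction set {2, 5, 6}):
g(0) = mex{} = 0
g(1) = mex{} = 0
g(2) = mex{0} = 1
g(3) = mex{0} = 1
g(4) = mex{1} = 0
g(5) = mex{0,1} = 2
g(6) = mex{0} = 1
g(7) = mex{0,1,2} = 3
So g(7) = 3.
Heap B is a plain Nim heap of size 8, so its Grundy value is 8.
Build the Grundy sequence for heap C with g(k) = mex{g(k−s) : s ∈ {3, 6, 7}, s ≤ k}:
g(0) = mex{} = 0
g(1) = mex{} = 0
g(2) = mex{} = 0
g(3) = mex{0} = 1
g(4) = mex{0} = 1
g(5) = mex{0} = 1
g(6) = mex{0,1} = 2
g(7) = mex{0,1} = 2
g(8) = mex{0,1} = 2
g(9) = mex{0,1,2} = 3
So g(9) = 3.
Grundy values for heap D (subtraction set {4, 6, 7}):
k:     0  1  2  3  4  5  6  7  8
g(k):  0  0  0  0  1  1  1  1  2
So g(8) = 2.
By the Sprague-Grundy theorem, the Grundy value of a sum of independent games is the XOR of the component values.
Combined value = 3 XOR 8 XOR 3 XOR 2 = 10.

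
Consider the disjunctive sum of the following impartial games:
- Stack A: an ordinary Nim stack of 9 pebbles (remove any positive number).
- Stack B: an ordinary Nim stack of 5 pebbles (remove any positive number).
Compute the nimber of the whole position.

12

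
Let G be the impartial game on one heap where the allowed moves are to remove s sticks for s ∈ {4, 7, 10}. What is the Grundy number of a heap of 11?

Build the Grundy sequence with g(k) = mex{g(k−s) : s ∈ {4, 7, 10}, s ≤ k}:
k:     0  1  2  3  4  5  6  7  8  9 10 11
g(k):  0  0  0  0  1  1  1  1  2  2  2  2
So g(11) = 2.

2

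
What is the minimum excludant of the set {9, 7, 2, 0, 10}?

1

0 is in the set but 1 is not, so the mex is 1.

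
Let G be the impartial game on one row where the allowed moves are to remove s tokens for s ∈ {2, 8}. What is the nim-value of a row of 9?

Build the Grundy sequence with g(k) = mex{g(k−s) : s ∈ {2, 8}, s ≤ k}:
g(0) = mex{} = 0
g(1) = mex{} = 0
g(2) = mex{0} = 1
g(3) = mex{0} = 1
g(4) = mex{1} = 0
g(5) = mex{1} = 0
g(6) = mex{0} = 1
g(7) = mex{0} = 1
g(8) = mex{0,1} = 2
g(9) = mex{0,1} = 2
So g(9) = 2.

2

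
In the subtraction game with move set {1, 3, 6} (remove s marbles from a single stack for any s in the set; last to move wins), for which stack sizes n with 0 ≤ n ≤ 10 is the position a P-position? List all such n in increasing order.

0, 2, 4, 9

Build the Grundy sequence with g(k) = mex{g(k−s) : s ∈ {1, 3, 6}, s ≤ k}:
g(0) = mex{} = 0
g(1) = mex{0} = 1
g(2) = mex{1} = 0
g(3) = mex{0} = 1
g(4) = mex{1} = 0
g(5) = mex{0} = 1
g(6) = mex{0,1} = 2
g(7) = mex{0,1,2} = 3
g(8) = mex{0,1,3} = 2
g(9) = mex{1,2} = 0
g(10) = mex{0,3} = 1
The P-positions (g = 0) in 0..10 are 0, 2, 4, 9.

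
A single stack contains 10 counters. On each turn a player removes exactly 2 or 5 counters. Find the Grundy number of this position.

Build the Grundy sequence with g(k) = mex{g(k−s) : s ∈ {2, 5}, s ≤ k}:
k:     0  1  2  3  4  5  6  7  8  9 10
g(k):  0  0  1  1  0  2  1  0  0  1  1
So g(10) = 1.

1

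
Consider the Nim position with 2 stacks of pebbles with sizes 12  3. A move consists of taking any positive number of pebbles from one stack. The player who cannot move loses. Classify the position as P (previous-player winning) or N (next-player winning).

Nim-sum: 12 ⊕ 3 = 15.
The nim-sum is 15 ≠ 0, so this is an N-position: the player to move can win.

N-position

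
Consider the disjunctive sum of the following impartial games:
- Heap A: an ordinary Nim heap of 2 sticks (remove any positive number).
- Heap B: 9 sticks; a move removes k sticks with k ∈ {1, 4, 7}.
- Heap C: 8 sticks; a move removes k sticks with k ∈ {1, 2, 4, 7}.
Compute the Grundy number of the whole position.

Heap A is a plain Nim heap of size 2, so its Grundy value is 2.
Build the Grundy sequence for heap B with g(k) = mex{g(k−s) : s ∈ {1, 4, 7}, s ≤ k}:
g(0) = mex{} = 0
g(1) = mex{0} = 1
g(2) = mex{1} = 0
g(3) = mex{0} = 1
g(4) = mex{0,1} = 2
g(5) = mex{1,2} = 0
g(6) = mex{0} = 1
g(7) = mex{0,1} = 2
g(8) = mex{1,2} = 0
g(9) = mex{0} = 1
So g(9) = 1.
Grundy values for heap C (subtraction set {1, 2, 4, 7}):
k:     0  1  2  3  4  5  6  7  8
g(k):  0  1  2  0  1  2  0  1  2
So g(8) = 2.
By the Sprague-Grundy theorem, the Grundy value of a sum of independent games is the XOR of the component values.
Combined value = 2 XOR 1 XOR 2 = 1.

1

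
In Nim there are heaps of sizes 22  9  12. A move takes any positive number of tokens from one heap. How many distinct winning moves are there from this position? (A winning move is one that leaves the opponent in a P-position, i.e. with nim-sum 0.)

1

Compute the nim-sum pairwise:
22 XOR 9 = 31
31 XOR 12 = 19
The overall nim-sum is X = 19. A heap of size p has a winning move iff p XOR X < p (reduce it to p XOR X).
  22: 22 XOR 19 = 5 < 22 — winning move (to 5).
  9: 9 XOR 19 = 26 ≥ 9 — no move.
  12: 12 XOR 19 = 31 ≥ 12 — no move.
That gives 1 winning move.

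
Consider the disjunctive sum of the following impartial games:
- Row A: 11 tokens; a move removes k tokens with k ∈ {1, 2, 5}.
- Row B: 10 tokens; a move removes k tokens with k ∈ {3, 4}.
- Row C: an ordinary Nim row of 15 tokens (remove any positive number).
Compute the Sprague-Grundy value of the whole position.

Build the Grundy sequence for row A with g(k) = mex{g(k−s) : s ∈ {1, 2, 5}, s ≤ k}:
g(0) = mex{} = 0
g(1) = mex{0} = 1
g(2) = mex{0,1} = 2
g(3) = mex{1,2} = 0
g(4) = mex{0,2} = 1
g(5) = mex{0,1} = 2
g(6) = mex{1,2} = 0
g(7) = mex{0,2} = 1
g(8) = mex{0,1} = 2
g(9) = mex{1,2} = 0
g(10) = mex{0,2} = 1
g(11) = mex{0,1} = 2
So g(11) = 2.
Build the Grundy sequence for row B with g(k) = mex{g(k−s) : s ∈ {3, 4}, s ≤ k}:
k:     0  1  2  3  4  5  6  7  8  9 10
g(k):  0  0  0  1  1  1  2  0  0  0  1
So g(10) = 1.
Row C is a plain Nim row of size 15, so its Grundy value is 15.
By the Sprague-Grundy theorem, the Grundy value of a sum of independent games is the XOR of the component values.
Combined value = 2 ⊕ 1 ⊕ 15 = 12.

12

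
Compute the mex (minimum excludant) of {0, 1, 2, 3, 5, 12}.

4

The values 0, 1, 2, 3 are all present; 4 is the first non-negative integer missing from the set.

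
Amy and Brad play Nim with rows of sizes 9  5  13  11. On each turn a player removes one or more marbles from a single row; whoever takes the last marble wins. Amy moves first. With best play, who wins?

Compute the nim-sum pairwise:
9 ^ 5 = 12
12 ^ 13 = 1
1 ^ 11 = 10
The nim-sum is 10 ≠ 0, so this is an N-position: the player to move can win; Amy has a winning move.

Amy wins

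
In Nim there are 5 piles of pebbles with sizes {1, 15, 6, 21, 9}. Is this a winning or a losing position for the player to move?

Winning position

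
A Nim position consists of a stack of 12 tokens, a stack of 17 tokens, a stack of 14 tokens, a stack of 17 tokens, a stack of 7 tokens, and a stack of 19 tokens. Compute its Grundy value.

22

Write each in binary and XOR column by column:
  01100  (12)
  10001  (17)
  01110  (14)
  10001  (17)
  00111  (7)
  10011  (19)
  -----
  10110  (22)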